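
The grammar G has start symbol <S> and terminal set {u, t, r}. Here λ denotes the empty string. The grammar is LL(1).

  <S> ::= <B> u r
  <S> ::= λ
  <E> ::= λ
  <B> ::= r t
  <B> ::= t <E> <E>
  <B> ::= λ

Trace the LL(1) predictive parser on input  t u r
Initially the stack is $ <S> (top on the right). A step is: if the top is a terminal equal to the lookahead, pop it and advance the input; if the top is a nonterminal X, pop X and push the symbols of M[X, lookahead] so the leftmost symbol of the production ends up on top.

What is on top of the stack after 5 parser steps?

step 1: stack=$ <S>  input=t u r $  — expand <S> ::= <B> u r
step 2: stack=$ r u <B>  input=t u r $  — expand <B> ::= t <E> <E>
step 3: stack=$ r u <E> <E> t  input=t u r $  — match t
step 4: stack=$ r u <E> <E>  input=u r $  — expand <E> ::= λ
step 5: stack=$ r u <E>  input=u r $  — expand <E> ::= λ
Stack after step 5: $ r u (top = u).

u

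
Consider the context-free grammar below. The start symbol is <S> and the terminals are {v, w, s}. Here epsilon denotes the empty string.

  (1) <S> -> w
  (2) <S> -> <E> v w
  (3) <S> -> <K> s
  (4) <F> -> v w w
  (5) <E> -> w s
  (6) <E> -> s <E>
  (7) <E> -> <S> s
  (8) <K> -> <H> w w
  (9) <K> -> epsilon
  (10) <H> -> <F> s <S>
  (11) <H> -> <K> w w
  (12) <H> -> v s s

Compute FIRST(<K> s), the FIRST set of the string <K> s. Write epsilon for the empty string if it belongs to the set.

{s, v, w}

FIRST(<F>) = {v}
FIRST(<S>) = {s, v, w}  (via <E> v w, <K> s)
FIRST(<E>) = {s, v, w}  (via <S> s)
FIRST(<K>) = {epsilon, v, w}  (via <H> w w)
FIRST(<H>) = {v, w}  (via <F> s <S>, <K> w w)
FIRST(<K> s): take FIRST of each symbol in turn, carrying on past any symbol whose FIRST contains epsilon; result {s, v, w}.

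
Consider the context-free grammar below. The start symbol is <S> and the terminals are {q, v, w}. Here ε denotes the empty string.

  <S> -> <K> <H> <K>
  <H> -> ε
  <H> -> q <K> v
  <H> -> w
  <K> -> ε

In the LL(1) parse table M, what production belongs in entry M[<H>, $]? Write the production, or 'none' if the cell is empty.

<H> -> ε

FIRST(<H>) = {ε, q, w}
FIRST(<K>) = {ε}
FIRST(<S>) = {ε, q, w}  (via <K> <H> <K>)
FOLLOW(<S>) includes $ since <S> is the start symbol.
FOLLOW(<S>): <S> appears on no right-hand side. Thus FOLLOW(<S>) = {$}.
FOLLOW(<H>): in <S>-><K> <H> <K>, <H> is followed by <K> with FIRST {ε}; in <S>-><K> <H> <K>, the suffix after <H> is nullable, so FOLLOW(<H>) ⊇ FOLLOW(<S>) = {$}. Thus FOLLOW(<H>) = {$}.
For <H> -> ε: FIRST(ε) = {ε}, so it goes in M[<H>, t] for t ∈ {}; since ε ∈ FIRST, also for every t ∈ FOLLOW(<H>) = {$}.
For <H> -> q <K> v: FIRST(q <K> v) = {q}, so it goes in M[<H>, t] for t ∈ {q}.
For <H> -> w: FIRST(w) = {w}, so it goes in M[<H>, t] for t ∈ {w}.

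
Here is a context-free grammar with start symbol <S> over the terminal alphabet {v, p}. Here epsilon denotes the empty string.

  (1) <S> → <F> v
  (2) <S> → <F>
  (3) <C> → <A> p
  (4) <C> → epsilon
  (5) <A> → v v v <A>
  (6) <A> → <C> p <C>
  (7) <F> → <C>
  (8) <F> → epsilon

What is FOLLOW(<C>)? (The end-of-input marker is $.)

{$, p, v}

FIRST(<S>): from <S>→<F> v we get {p, v}; from <S>→<F> we get {epsilon, p, v}. So FIRST(<S>) = {epsilon, p, v}.
FIRST(<C>): from <C>→<A> p we get {p, v}; from <C>→epsilon we get {epsilon}. So FIRST(<C>) = {epsilon, p, v}.
FIRST(<A>): from <A>→v v v <A> we get {v}; from <A>→<C> p <C> we get {p, v}. So FIRST(<A>) = {p, v}.
FIRST(<F>): from <F>→<C> we get {epsilon, p, v}; from <F>→epsilon we get {epsilon}. So FIRST(<F>) = {epsilon, p, v}.
FOLLOW(<S>) includes $ since <S> is the start symbol.
FOLLOW(<S>): <S> appears on no right-hand side. Thus FOLLOW(<S>) = {$}.
FOLLOW(<A>): in <C>→<A> p, <A> is followed by p with FIRST {p}; in <A>→v v v <A>, the suffix after <A> is empty (adds nothing new). Thus FOLLOW(<A>) = {p}.
FOLLOW(<F>): in <S>→<F> v, <F> is followed by v with FIRST {v}; in <S>→<F>, the suffix after <F> is empty, so FOLLOW(<F>) ⊇ FOLLOW(<S>) = {$}. Thus FOLLOW(<F>) = {$, v}.
FOLLOW(<C>): in <A>→<C> p <C> (occurrence 1), <C> is followed by p <C> with FIRST {p}; in <A>→<C> p <C> (occurrence 2), the suffix after <C> is empty, so FOLLOW(<C>) ⊇ FOLLOW(<A>) = {p}; in <F>→<C>, the suffix after <C> is empty, so FOLLOW(<C>) ⊇ FOLLOW(<F>) = {$, v}. Thus FOLLOW(<C>) = {$, p, v}.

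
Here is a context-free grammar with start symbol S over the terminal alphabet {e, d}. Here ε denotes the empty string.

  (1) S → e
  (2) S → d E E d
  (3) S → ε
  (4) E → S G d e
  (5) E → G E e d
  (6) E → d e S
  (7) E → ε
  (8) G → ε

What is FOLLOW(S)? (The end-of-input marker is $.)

{$, d, e}

FIRST(S): from S→e we get {e}; from S→d E E d we get {d}; from S→ε we get {ε}. So FIRST(S) = {ε, d, e}.
FIRST(G): from G→ε we get {ε}. So FIRST(G) = {ε}.
FIRST(E): from E→S G d e we get {d, e}; from E→G E e d we get {d, e}; from E→d e S we get {d}; from E→ε we get {ε}. So FIRST(E) = {ε, d, e}.
FOLLOW(S) includes $ since S is the start symbol.
FOLLOW(E): in S→d E E d (occurrence 1), E is followed by E d with FIRST {d, e}; in S→d E E d (occurrence 2), E is followed by d with FIRST {d}; in E→G E e d, E is followed by e d with FIRST {e}. Thus FOLLOW(E) = {d, e}.
FOLLOW(S): in E→S G d e, S is followed by G d e with FIRST {d}; in E→d e S, the suffix after S is empty, so FOLLOW(S) ⊇ FOLLOW(E) = {d, e}. Thus FOLLOW(S) = {$, d, e}.
FOLLOW(G): in E→S G d e, G is followed by d e with FIRST {d}; in E→G E e d, G is followed by E e d with FIRST {d, e}. Thus FOLLOW(G) = {d, e}.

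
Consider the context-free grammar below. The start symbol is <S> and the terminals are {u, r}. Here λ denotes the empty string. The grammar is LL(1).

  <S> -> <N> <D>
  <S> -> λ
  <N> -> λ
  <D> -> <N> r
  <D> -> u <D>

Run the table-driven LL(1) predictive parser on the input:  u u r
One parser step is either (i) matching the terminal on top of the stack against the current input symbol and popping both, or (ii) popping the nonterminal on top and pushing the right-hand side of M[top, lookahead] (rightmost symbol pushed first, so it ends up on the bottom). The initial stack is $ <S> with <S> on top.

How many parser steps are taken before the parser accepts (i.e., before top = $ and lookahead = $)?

9

     Stack      Input    Action
  1  $ <S>      u u r $  expand <S> -> <N> <D>
  2  $ <D> <N>  u u r $  expand <N> -> λ
  3  $ <D>      u u r $  expand <D> -> u <D>
  4  $ <D> u    u u r $  match u
  5  $ <D>      u r $    expand <D> -> u <D>
  6  $ <D> u    u r $    match u
  7  $ <D>      r $      expand <D> -> <N> r
  8  $ r <N>    r $      expand <N> -> λ
  9  $ r        r $      match r
Accept reached after 9 steps.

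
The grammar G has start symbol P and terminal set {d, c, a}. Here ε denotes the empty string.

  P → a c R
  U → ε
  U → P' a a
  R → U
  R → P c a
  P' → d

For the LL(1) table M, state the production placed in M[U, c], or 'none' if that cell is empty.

FIRST(P) = {a}
FIRST(P') = {d}
FIRST(U) = {ε, d}  (via P' a a)
FIRST(R) = {ε, a, d}  (via U, P c a)
FOLLOW(P) includes $ since P is the start symbol.
FOLLOW(R): in P→a c R, the suffix after R is empty, so FOLLOW(R) ⊇ FOLLOW(P) = {$, c}. Thus FOLLOW(R) = {$, c}.
FOLLOW(U): in R→U, the suffix after U is empty, so FOLLOW(U) ⊇ FOLLOW(R) = {$, c}. Thus FOLLOW(U) = {$, c}.
For U → ε: FIRST(ε) = {ε}, so it goes in M[U, t] for t ∈ {}; since ε ∈ FIRST, also for every t ∈ FOLLOW(U) = {$, c}.
For U → P' a a: FIRST(P' a a) = {d}, so it goes in M[U, t] for t ∈ {d}.

U → ε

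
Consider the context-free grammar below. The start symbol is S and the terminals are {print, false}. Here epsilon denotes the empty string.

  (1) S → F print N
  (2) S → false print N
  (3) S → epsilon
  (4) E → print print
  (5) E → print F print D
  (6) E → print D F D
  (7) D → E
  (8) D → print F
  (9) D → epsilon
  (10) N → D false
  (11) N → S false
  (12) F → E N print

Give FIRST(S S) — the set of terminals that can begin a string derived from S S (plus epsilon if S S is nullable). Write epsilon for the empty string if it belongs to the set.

{epsilon, false, print}

FIRST(E): from E→print print we get {print}; from E→print F print D we get {print}; from E→print D F D we get {print}. So FIRST(E) = {print}.
FIRST(D): from D→E we get {print}; from D→print F we get {print}; from D→epsilon we get {epsilon}. So FIRST(D) = {epsilon, print}.
FIRST(F): from F→E N print we get {print}. So FIRST(F) = {print}.
FIRST(S): from S→F print N we get {print}; from S→false print N we get {false}; from S→epsilon we get {epsilon}. So FIRST(S) = {epsilon, false, print}.
FIRST(N): from N→D false we get {false, print}; from N→S false we get {false, print}. So FIRST(N) = {false, print}.
FIRST(S S): take FIRST of each symbol in turn, carrying on past any symbol whose FIRST contains epsilon; result {epsilon, false, print}.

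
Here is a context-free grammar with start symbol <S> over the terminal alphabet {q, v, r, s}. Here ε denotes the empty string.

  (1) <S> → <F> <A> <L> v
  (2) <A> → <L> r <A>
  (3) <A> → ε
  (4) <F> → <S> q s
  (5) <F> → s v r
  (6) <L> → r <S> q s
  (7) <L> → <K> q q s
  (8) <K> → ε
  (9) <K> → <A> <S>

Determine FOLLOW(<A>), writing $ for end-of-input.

{q, r, s}

FIRST(<S>): from <S>→<F> <A> <L> v we get {s}. So FIRST(<S>) = {s}.
FIRST(<F>): from <F>→<S> q s we get {s}; from <F>→s v r we get {s}. So FIRST(<F>) = {s}.
FIRST(<A>): from <A>→<L> r <A> we get {q, r, s}; from <A>→ε we get {ε}. So FIRST(<A>) = {ε, q, r, s}.
FIRST(<K>): from <K>→ε we get {ε}; from <K>→<A> <S> we get {q, r, s}. So FIRST(<K>) = {ε, q, r, s}.
FIRST(<L>): from <L>→r <S> q s we get {r}; from <L>→<K> q q s we get {q, r, s}. So FIRST(<L>) = {q, r, s}.
FOLLOW(<S>) includes $ since <S> is the start symbol.
FOLLOW(<A>): in <S>→<F> <A> <L> v, <A> is followed by <L> v with FIRST {q, r, s}; in <A>→<L> r <A>, the suffix after <A> is empty (adds nothing new); in <K>→<A> <S>, <A> is followed by <S> with FIRST {s}. Thus FOLLOW(<A>) = {q, r, s}.
FOLLOW(<F>): in <S>→<F> <A> <L> v, <F> is followed by <A> <L> v with FIRST {q, r, s}. Thus FOLLOW(<F>) = {q, r, s}.
FOLLOW(<L>): in <S>→<F> <A> <L> v, <L> is followed by v with FIRST {v}; in <A>→<L> r <A>, <L> is followed by r <A> with FIRST {r}. Thus FOLLOW(<L>) = {r, v}.
FOLLOW(<K>): in <L>→<K> q q s, <K> is followed by q q s with FIRST {q}. Thus FOLLOW(<K>) = {q}.
FOLLOW(<S>): in <F>→<S> q s, <S> is followed by q s with FIRST {q}; in <L>→r <S> q s, <S> is followed by q s with FIRST {q}; in <K>→<A> <S>, the suffix after <S> is empty, so FOLLOW(<S>) ⊇ FOLLOW(<K>) = {q}. Thus FOLLOW(<S>) = {$, q}.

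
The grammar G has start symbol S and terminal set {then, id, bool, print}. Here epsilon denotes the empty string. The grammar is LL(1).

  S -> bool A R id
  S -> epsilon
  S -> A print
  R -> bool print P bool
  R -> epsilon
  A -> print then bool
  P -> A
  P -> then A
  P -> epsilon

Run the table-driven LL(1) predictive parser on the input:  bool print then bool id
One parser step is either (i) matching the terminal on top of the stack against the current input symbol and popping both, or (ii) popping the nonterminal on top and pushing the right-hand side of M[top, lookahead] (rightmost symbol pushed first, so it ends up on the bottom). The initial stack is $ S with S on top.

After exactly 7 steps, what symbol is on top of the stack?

     Stack                   Input                      Action
  1  $ S                     bool print then bool id $  expand S -> bool A R id
  2  $ id R A bool           bool print then bool id $  match bool
  3  $ id R A                print then bool id $       expand A -> print then bool
  4  $ id R bool then print  print then bool id $       match print
  5  $ id R bool then        then bool id $             match then
  6  $ id R bool             bool id $                  match bool
  7  $ id R                  id $                       expand R -> epsilon
Stack after step 7: $ id (top = id).

id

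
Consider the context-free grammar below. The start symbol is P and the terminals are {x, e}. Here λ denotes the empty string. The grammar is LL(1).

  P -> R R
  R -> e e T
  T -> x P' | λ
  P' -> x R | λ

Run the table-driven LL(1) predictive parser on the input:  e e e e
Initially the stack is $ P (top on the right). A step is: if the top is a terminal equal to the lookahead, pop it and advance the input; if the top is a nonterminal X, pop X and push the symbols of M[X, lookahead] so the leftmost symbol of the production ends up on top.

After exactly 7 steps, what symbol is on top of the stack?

e

step 1: stack=$ P  input=e e e e $  — expand P -> R R
step 2: stack=$ R R  input=e e e e $  — expand R -> e e T
step 3: stack=$ R T e e  input=e e e e $  — match e
step 4: stack=$ R T e  input=e e e $  — match e
step 5: stack=$ R T  input=e e $  — expand T -> λ
step 6: stack=$ R  input=e e $  — expand R -> e e T
step 7: stack=$ T e e  input=e e $  — match e
Stack after step 7: $ T e (top = e).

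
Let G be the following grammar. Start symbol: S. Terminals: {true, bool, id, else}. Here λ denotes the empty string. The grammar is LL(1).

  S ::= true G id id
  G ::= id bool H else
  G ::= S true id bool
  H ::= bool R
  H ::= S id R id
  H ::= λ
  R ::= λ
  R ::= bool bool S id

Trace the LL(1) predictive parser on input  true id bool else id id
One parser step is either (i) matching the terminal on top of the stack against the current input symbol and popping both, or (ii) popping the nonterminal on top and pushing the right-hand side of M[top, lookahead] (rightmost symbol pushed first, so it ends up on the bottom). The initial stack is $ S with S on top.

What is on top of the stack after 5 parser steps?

H

     Stack                   Input                      Action
  1  $ S                     true id bool else id id $  expand S ::= true G id id
  2  $ id id G true          true id bool else id id $  match true
  3  $ id id G               id bool else id id $       expand G ::= id bool H else
  4  $ id id else H bool id  id bool else id id $       match id
  5  $ id id else H bool     bool else id id $          match bool
Stack after step 5: $ id id else H (top = H).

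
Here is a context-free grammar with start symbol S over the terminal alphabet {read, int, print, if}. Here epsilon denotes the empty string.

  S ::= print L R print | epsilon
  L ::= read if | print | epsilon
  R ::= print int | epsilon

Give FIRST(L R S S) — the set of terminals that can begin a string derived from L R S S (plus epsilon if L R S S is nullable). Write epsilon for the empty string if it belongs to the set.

FIRST(S) = {epsilon, print}
FIRST(L) = {epsilon, print, read}
FIRST(R) = {epsilon, print}
FIRST(L R S S): take FIRST of each symbol in turn, carrying on past any symbol whose FIRST contains epsilon; result {epsilon, print, read}.

{epsilon, print, read}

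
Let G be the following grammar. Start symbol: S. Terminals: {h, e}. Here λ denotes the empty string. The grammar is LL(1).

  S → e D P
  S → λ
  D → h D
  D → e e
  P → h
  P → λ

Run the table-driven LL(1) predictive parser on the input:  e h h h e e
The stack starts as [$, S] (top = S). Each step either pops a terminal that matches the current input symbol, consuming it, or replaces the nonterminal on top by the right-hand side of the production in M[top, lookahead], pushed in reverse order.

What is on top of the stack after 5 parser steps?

h

step 1: stack=$ S  input=e h h h e e $  — expand S → e D P
step 2: stack=$ P D e  input=e h h h e e $  — match e
step 3: stack=$ P D  input=h h h e e $  — expand D → h D
step 4: stack=$ P D h  input=h h h e e $  — match h
step 5: stack=$ P D  input=h h e e $  — expand D → h D
Stack after step 5: $ P D h (top = h).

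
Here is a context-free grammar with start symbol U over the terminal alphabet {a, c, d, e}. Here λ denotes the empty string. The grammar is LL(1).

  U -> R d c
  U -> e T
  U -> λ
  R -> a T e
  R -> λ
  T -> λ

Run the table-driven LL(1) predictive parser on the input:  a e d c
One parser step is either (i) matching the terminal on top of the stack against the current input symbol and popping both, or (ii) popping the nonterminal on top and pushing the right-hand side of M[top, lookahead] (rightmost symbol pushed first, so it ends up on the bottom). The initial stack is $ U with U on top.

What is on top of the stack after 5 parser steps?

     Stack        Input      Action
  1  $ U          a e d c $  expand U -> R d c
  2  $ c d R      a e d c $  expand R -> a T e
  3  $ c d e T a  a e d c $  match a
  4  $ c d e T    e d c $    expand T -> λ
  5  $ c d e      e d c $    match e
Stack after step 5: $ c d (top = d).

d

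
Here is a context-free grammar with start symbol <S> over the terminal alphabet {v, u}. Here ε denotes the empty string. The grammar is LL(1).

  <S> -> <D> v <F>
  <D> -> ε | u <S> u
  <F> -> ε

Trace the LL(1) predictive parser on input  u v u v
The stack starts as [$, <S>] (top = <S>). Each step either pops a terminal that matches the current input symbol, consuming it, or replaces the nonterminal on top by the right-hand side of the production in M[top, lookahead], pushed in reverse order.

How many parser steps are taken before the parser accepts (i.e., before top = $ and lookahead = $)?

10

      Stack                Input      Action
   1  $ <S>                u v u v $  expand <S> -> <D> v <F>
   2  $ <F> v <D>          u v u v $  expand <D> -> u <S> u
   3  $ <F> v u <S> u      u v u v $  match u
   4  $ <F> v u <S>        v u v $    expand <S> -> <D> v <F>
   5  $ <F> v u <F> v <D>  v u v $    expand <D> -> ε
   6  $ <F> v u <F> v      v u v $    match v
   7  $ <F> v u <F>        u v $      expand <F> -> ε
   8  $ <F> v u            u v $      match u
   9  $ <F> v              v $        match v
  10  $ <F>                $          expand <F> -> ε
Accept reached after 10 steps.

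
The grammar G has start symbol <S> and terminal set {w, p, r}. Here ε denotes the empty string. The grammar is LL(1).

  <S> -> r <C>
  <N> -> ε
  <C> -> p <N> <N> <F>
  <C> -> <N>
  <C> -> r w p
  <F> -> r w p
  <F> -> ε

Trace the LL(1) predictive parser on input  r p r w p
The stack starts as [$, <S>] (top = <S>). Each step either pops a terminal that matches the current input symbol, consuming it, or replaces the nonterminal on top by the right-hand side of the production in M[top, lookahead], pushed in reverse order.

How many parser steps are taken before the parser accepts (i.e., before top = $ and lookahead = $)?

10

step 1: stack=$ <S>  input=r p r w p $  — expand <S> -> r <C>
step 2: stack=$ <C> r  input=r p r w p $  — match r
step 3: stack=$ <C>  input=p r w p $  — expand <C> -> p <N> <N> <F>
step 4: stack=$ <F> <N> <N> p  input=p r w p $  — match p
step 5: stack=$ <F> <N> <N>  input=r w p $  — expand <N> -> ε
step 6: stack=$ <F> <N>  input=r w p $  — expand <N> -> ε
step 7: stack=$ <F>  input=r w p $  — expand <F> -> r w p
step 8: stack=$ p w r  input=r w p $  — match r
step 9: stack=$ p w  input=w p $  — match w
step 10: stack=$ p  input=p $  — match p
Accept reached after 10 steps.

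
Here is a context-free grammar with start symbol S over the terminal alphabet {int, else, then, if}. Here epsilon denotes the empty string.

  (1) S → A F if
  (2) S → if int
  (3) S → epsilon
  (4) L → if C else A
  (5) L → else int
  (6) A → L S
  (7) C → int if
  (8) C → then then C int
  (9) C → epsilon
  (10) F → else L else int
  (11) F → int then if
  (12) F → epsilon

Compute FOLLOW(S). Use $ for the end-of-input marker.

{$, else, if, int}

FIRST(L): from L→if C else A we get {if}; from L→else int we get {else}. So FIRST(L) = {else, if}.
FIRST(C): from C→int if we get {int}; from C→then then C int we get {then}; from C→epsilon we get {epsilon}. So FIRST(C) = {epsilon, int, then}.
FIRST(F): from F→else L else int we get {else}; from F→int then if we get {int}; from F→epsilon we get {epsilon}. So FIRST(F) = {epsilon, else, int}.
FIRST(A): from A→L S we get {else, if}. So FIRST(A) = {else, if}.
FIRST(S): from S→A F if we get {else, if}; from S→if int we get {if}; from S→epsilon we get {epsilon}. So FIRST(S) = {epsilon, else, if}.
FOLLOW(S) includes $ since S is the start symbol.
FOLLOW(C): in L→if C else A, C is followed by else A with FIRST {else}; in C→then then C int, C is followed by int with FIRST {int}. Thus FOLLOW(C) = {else, int}.
FOLLOW(F): in S→A F if, F is followed by if with FIRST {if}. Thus FOLLOW(F) = {if}.
FOLLOW(S): in A→L S, the suffix after S is empty, so FOLLOW(S) ⊇ FOLLOW(A) = {else, if, int}. Thus FOLLOW(S) = {$, else, if, int}.
FOLLOW(L): in A→L S, L is followed by S with FIRST {epsilon, else, if}; in A→L S, the suffix after L is nullable, so FOLLOW(L) ⊇ FOLLOW(A) = {else, if, int}; in F→else L else int, L is followed by else int with FIRST {else}. Thus FOLLOW(L) = {else, if, int}.
FOLLOW(A): in S→A F if, A is followed by F if with FIRST {else, if, int}; in L→if C else A, the suffix after A is empty, so FOLLOW(A) ⊇ FOLLOW(L) = {else, if, int}. Thus FOLLOW(A) = {else, if, int}.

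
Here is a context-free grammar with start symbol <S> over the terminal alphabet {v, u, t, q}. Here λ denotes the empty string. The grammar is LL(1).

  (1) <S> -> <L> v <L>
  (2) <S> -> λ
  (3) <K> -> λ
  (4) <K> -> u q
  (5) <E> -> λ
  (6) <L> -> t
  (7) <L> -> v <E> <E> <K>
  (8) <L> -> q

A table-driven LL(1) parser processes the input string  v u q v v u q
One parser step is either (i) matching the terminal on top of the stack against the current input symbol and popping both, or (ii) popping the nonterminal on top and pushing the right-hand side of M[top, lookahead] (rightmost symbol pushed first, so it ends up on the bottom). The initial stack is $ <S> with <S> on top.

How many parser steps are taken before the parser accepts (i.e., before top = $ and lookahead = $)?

step 1: stack=$ <S>  input=v u q v v u q $  — expand <S> -> <L> v <L>
step 2: stack=$ <L> v <L>  input=v u q v v u q $  — expand <L> -> v <E> <E> <K>
step 3: stack=$ <L> v <K> <E> <E> v  input=v u q v v u q $  — match v
step 4: stack=$ <L> v <K> <E> <E>  input=u q v v u q $  — expand <E> -> λ
step 5: stack=$ <L> v <K> <E>  input=u q v v u q $  — expand <E> -> λ
step 6: stack=$ <L> v <K>  input=u q v v u q $  — expand <K> -> u q
step 7: stack=$ <L> v q u  input=u q v v u q $  — match u
step 8: stack=$ <L> v q  input=q v v u q $  — match q
step 9: stack=$ <L> v  input=v v u q $  — match v
step 10: stack=$ <L>  input=v u q $  — expand <L> -> v <E> <E> <K>
step 11: stack=$ <K> <E> <E> v  input=v u q $  — match v
step 12: stack=$ <K> <E> <E>  input=u q $  — expand <E> -> λ
step 13: stack=$ <K> <E>  input=u q $  — expand <E> -> λ
step 14: stack=$ <K>  input=u q $  — expand <K> -> u q
step 15: stack=$ q u  input=u q $  — match u
step 16: stack=$ q  input=q $  — match q
Accept reached after 16 steps.

16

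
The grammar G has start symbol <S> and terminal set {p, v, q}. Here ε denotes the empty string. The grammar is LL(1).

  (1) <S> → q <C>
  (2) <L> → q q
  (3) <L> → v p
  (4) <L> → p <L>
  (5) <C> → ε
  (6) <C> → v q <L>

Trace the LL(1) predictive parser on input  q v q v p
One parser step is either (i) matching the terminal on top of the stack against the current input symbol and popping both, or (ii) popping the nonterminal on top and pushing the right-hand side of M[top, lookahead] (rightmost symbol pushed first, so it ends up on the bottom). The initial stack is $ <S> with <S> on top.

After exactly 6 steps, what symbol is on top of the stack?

v

step 1: stack=$ <S>  input=q v q v p $  — expand <S> → q <C>
step 2: stack=$ <C> q  input=q v q v p $  — match q
step 3: stack=$ <C>  input=v q v p $  — expand <C> → v q <L>
step 4: stack=$ <L> q v  input=v q v p $  — match v
step 5: stack=$ <L> q  input=q v p $  — match q
step 6: stack=$ <L>  input=v p $  — expand <L> → v p
Stack after step 6: $ p v (top = v).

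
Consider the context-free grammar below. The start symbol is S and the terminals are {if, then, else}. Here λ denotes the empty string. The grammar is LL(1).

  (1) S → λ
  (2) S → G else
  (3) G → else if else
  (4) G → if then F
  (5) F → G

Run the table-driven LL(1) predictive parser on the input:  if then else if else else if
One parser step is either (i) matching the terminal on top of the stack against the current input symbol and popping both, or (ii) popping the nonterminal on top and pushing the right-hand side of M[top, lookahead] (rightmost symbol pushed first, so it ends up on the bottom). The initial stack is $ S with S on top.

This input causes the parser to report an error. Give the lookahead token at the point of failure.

if

step 1: stack=$ S  input=if then else if else else if $  — expand S → G else
step 2: stack=$ else G  input=if then else if else else if $  — expand G → if then F
step 3: stack=$ else F then if  input=if then else if else else if $  — match if
step 4: stack=$ else F then  input=then else if else else if $  — match then
step 5: stack=$ else F  input=else if else else if $  — expand F → G
step 6: stack=$ else G  input=else if else else if $  — expand G → else if else
step 7: stack=$ else else if else  input=else if else else if $  — match else
step 8: stack=$ else else if  input=if else else if $  — match if
step 9: stack=$ else else  input=else else if $  — match else
step 10: stack=$ else  input=else if $  — match else
step 11: stack=$  input=if $  — error: stack empty but input remains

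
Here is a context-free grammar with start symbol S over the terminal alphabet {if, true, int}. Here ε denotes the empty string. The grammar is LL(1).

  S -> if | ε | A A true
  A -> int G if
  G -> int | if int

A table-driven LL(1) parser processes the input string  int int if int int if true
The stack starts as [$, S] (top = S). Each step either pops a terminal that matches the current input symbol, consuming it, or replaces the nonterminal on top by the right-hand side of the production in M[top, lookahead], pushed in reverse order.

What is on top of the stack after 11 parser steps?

true

step 1: stack=$ S  input=int int if int int if true $  — expand S -> A A true
step 2: stack=$ true A A  input=int int if int int if true $  — expand A -> int G if
step 3: stack=$ true A if G int  input=int int if int int if true $  — match int
step 4: stack=$ true A if G  input=int if int int if true $  — expand G -> int
step 5: stack=$ true A if int  input=int if int int if true $  — match int
step 6: stack=$ true A if  input=if int int if true $  — match if
step 7: stack=$ true A  input=int int if true $  — expand A -> int G if
step 8: stack=$ true if G int  input=int int if true $  — match int
step 9: stack=$ true if G  input=int if true $  — expand G -> int
step 10: stack=$ true if int  input=int if true $  — match int
step 11: stack=$ true if  input=if true $  — match if
Stack after step 11: $ true (top = true).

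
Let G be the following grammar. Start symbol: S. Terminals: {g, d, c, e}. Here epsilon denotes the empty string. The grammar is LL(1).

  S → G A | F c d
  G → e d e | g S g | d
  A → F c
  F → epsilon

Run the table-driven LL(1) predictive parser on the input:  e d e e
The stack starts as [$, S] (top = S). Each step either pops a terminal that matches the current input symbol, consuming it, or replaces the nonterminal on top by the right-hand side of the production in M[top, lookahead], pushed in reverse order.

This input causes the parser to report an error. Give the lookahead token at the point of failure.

     Stack      Input      Action
  1  $ S        e d e e $  expand S → G A
  2  $ A G      e d e e $  expand G → e d e
  3  $ A e d e  e d e e $  match e
  4  $ A e d    d e e $    match d
  5  $ A e      e e $      match e
  6  $ A        e $        error: M[A, e] is empty

e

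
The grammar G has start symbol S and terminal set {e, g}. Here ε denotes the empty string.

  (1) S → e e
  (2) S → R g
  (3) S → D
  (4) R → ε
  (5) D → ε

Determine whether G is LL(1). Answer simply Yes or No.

FIRST(S) = {ε, e, g}
FIRST(R) = {ε}
FIRST(D) = {ε}
FOLLOW(S) = {$}
FOLLOW(R) = {g}
FOLLOW(D) = {$}
Each cell of M receives at most one production.

Yes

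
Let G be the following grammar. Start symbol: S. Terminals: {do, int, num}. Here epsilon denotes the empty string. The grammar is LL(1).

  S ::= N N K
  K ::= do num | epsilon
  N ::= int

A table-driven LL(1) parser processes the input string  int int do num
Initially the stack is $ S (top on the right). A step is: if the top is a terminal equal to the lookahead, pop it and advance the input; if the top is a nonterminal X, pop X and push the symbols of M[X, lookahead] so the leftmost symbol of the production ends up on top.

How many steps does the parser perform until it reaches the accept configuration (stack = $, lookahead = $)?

8

step 1: stack=$ S  input=int int do num $  — expand S ::= N N K
step 2: stack=$ K N N  input=int int do num $  — expand N ::= int
step 3: stack=$ K N int  input=int int do num $  — match int
step 4: stack=$ K N  input=int do num $  — expand N ::= int
step 5: stack=$ K int  input=int do num $  — match int
step 6: stack=$ K  input=do num $  — expand K ::= do num
step 7: stack=$ num do  input=do num $  — match do
step 8: stack=$ num  input=num $  — match num
Accept reached after 8 steps.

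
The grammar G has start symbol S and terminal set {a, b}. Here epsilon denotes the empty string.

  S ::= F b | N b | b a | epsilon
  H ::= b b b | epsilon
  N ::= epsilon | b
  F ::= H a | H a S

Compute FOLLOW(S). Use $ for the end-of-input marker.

FIRST(H) = {epsilon, b}
FIRST(N) = {epsilon, b}
FIRST(F) = {a, b}  (via H a, H a S)
FIRST(S) = {epsilon, a, b}  (via F b, N b)
FOLLOW(S) includes $ since S is the start symbol.
FOLLOW(H): in F::=H a, H is followed by a with FIRST {a}; in F::=H a S, H is followed by a S with FIRST {a}. Thus FOLLOW(H) = {a}.
FOLLOW(N): in S::=N b, N is followed by b with FIRST {b}. Thus FOLLOW(N) = {b}.
FOLLOW(F): in S::=F b, F is followed by b with FIRST {b}. Thus FOLLOW(F) = {b}.
FOLLOW(S): in F::=H a S, the suffix after S is empty, so FOLLOW(S) ⊇ FOLLOW(F) = {b}. Thus FOLLOW(S) = {$, b}.

{$, b}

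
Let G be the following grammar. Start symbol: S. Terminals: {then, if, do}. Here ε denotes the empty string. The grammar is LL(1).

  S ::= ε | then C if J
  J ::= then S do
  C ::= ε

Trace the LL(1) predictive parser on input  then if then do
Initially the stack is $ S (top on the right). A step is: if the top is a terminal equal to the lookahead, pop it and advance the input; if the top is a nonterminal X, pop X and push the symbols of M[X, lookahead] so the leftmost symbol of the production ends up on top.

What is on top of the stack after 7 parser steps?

do

     Stack          Input              Action
  1  $ S            then if then do $  expand S ::= then C if J
  2  $ J if C then  then if then do $  match then
  3  $ J if C       if then do $       expand C ::= ε
  4  $ J if         if then do $       match if
  5  $ J            then do $          expand J ::= then S do
  6  $ do S then    then do $          match then
  7  $ do S         do $               expand S ::= ε
Stack after step 7: $ do (top = do).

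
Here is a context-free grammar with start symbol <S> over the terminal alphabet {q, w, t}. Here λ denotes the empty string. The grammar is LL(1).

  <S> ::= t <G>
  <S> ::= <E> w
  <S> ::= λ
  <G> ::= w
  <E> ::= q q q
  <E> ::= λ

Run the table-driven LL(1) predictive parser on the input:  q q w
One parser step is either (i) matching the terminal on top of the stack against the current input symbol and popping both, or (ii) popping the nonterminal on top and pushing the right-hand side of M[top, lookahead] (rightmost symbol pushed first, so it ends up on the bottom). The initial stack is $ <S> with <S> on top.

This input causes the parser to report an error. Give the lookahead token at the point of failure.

w

step 1: stack=$ <S>  input=q q w $  — expand <S> ::= <E> w
step 2: stack=$ w <E>  input=q q w $  — expand <E> ::= q q q
step 3: stack=$ w q q q  input=q q w $  — match q
step 4: stack=$ w q q  input=q w $  — match q
step 5: stack=$ w q  input=w $  — error: top is terminal q but lookahead is w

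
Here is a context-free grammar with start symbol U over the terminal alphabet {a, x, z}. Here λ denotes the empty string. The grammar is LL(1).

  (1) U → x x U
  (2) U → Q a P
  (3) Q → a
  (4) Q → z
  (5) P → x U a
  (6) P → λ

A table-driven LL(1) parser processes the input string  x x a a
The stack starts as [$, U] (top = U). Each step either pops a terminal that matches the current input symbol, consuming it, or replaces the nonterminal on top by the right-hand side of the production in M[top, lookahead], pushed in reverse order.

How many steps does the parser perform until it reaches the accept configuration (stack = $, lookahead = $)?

step 1: stack=$ U  input=x x a a $  — expand U → x x U
step 2: stack=$ U x x  input=x x a a $  — match x
step 3: stack=$ U x  input=x a a $  — match x
step 4: stack=$ U  input=a a $  — expand U → Q a P
step 5: stack=$ P a Q  input=a a $  — expand Q → a
step 6: stack=$ P a a  input=a a $  — match a
step 7: stack=$ P a  input=a $  — match a
step 8: stack=$ P  input=$  — expand P → λ
Accept reached after 8 steps.

8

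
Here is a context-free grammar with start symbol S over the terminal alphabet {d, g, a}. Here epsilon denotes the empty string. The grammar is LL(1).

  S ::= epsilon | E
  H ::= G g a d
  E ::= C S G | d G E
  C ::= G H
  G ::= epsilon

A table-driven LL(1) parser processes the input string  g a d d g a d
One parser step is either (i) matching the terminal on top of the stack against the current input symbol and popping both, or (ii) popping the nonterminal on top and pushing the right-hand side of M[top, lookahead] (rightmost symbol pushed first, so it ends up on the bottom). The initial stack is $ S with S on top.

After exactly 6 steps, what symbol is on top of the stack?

step 1: stack=$ S  input=g a d d g a d $  — expand S ::= E
step 2: stack=$ E  input=g a d d g a d $  — expand E ::= C S G
step 3: stack=$ G S C  input=g a d d g a d $  — expand C ::= G H
step 4: stack=$ G S H G  input=g a d d g a d $  — expand G ::= epsilon
step 5: stack=$ G S H  input=g a d d g a d $  — expand H ::= G g a d
step 6: stack=$ G S d a g G  input=g a d d g a d $  — expand G ::= epsilon
Stack after step 6: $ G S d a g (top = g).

g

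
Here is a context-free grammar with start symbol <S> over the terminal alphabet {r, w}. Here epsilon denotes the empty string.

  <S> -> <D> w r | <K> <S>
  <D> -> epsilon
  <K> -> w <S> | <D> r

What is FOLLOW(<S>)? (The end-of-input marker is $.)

FIRST(<D>) = {epsilon}
FIRST(<K>) = {r, w}  (via <D> r)
FIRST(<S>) = {r, w}  (via <D> w r, <K> <S>)
FOLLOW(<S>) includes $ since <S> is the start symbol.
FOLLOW(<D>): in <S>-><D> w r, <D> is followed by w r with FIRST {w}; in <K>-><D> r, <D> is followed by r with FIRST {r}. Thus FOLLOW(<D>) = {r, w}.
FOLLOW(<K>): in <S>-><K> <S>, <K> is followed by <S> with FIRST {r, w}. Thus FOLLOW(<K>) = {r, w}.
FOLLOW(<S>): in <S>-><K> <S>, the suffix after <S> is empty (adds nothing new); in <K>->w <S>, the suffix after <S> is empty, so FOLLOW(<S>) ⊇ FOLLOW(<K>) = {r, w}. Thus FOLLOW(<S>) = {$, r, w}.

{$, r, w}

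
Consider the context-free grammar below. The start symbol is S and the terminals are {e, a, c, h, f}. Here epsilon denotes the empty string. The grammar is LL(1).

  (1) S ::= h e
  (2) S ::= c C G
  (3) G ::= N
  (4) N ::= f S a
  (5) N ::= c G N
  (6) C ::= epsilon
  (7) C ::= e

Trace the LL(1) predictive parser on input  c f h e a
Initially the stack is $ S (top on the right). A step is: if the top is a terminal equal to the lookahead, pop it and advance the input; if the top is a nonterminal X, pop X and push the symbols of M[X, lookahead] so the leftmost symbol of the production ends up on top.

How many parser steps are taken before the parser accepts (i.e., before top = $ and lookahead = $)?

      Stack    Input        Action
   1  $ S      c f h e a $  expand S ::= c C G
   2  $ G C c  c f h e a $  match c
   3  $ G C    f h e a $    expand C ::= epsilon
   4  $ G      f h e a $    expand G ::= N
   5  $ N      f h e a $    expand N ::= f S a
   6  $ a S f  f h e a $    match f
   7  $ a S    h e a $      expand S ::= h e
   8  $ a e h  h e a $      match h
   9  $ a e    e a $        match e
  10  $ a      a $          match a
Accept reached after 10 steps.

10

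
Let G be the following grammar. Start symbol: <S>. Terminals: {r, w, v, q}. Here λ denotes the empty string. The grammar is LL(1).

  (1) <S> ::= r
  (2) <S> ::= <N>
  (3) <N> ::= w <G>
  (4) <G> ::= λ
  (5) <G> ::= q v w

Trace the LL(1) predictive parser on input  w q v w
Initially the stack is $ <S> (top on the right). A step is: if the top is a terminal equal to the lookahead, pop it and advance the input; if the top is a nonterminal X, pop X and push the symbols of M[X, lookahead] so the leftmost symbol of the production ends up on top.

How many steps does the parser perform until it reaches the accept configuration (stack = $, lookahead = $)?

     Stack    Input      Action
  1  $ <S>    w q v w $  expand <S> ::= <N>
  2  $ <N>    w q v w $  expand <N> ::= w <G>
  3  $ <G> w  w q v w $  match w
  4  $ <G>    q v w $    expand <G> ::= q v w
  5  $ w v q  q v w $    match q
  6  $ w v    v w $      match v
  7  $ w      w $        match w
Accept reached after 7 steps.

7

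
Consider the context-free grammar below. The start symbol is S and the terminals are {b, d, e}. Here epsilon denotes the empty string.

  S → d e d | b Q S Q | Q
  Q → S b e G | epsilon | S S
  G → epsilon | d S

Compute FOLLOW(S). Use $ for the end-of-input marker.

{$, b, d}

FIRST(G) = {epsilon, d}
FIRST(S) = {epsilon, b, d}  (via Q)
FIRST(Q) = {epsilon, b, d}  (via S b e G, S S)
FOLLOW(S) includes $ since S is the start symbol.
FOLLOW(S): in S→b Q S Q, S is followed by Q with FIRST {epsilon, b, d}; in S→b Q S Q, the suffix after S is nullable (adds nothing new); in Q→S b e G, S is followed by b e G with FIRST {b}; in Q→S S (occurrence 1), S is followed by S with FIRST {epsilon, b, d}; in Q→S S (occurrence 1), the suffix after S is nullable, so FOLLOW(S) ⊇ FOLLOW(Q) = {$, b, d}; in Q→S S (occurrence 2), the suffix after S is empty, so FOLLOW(S) ⊇ FOLLOW(Q) = {$, b, d}; in G→d S, the suffix after S is empty, so FOLLOW(S) ⊇ FOLLOW(G) = {$, b, d}. Thus FOLLOW(S) = {$, b, d}.
FOLLOW(Q): in S→b Q S Q (occurrence 1), Q is followed by S Q with FIRST {epsilon, b, d}; in S→b Q S Q (occurrence 1), the suffix after Q is nullable, so FOLLOW(Q) ⊇ FOLLOW(S) = {$, b, d}; in S→b Q S Q (occurrence 2), the suffix after Q is empty, so FOLLOW(Q) ⊇ FOLLOW(S) = {$, b, d}; in S→Q, the suffix after Q is empty, so FOLLOW(Q) ⊇ FOLLOW(S) = {$, b, d}. Thus FOLLOW(Q) = {$, b, d}.
FOLLOW(G): in Q→S b e G, the suffix after G is empty, so FOLLOW(G) ⊇ FOLLOW(Q) = {$, b, d}. Thus FOLLOW(G) = {$, b, d}.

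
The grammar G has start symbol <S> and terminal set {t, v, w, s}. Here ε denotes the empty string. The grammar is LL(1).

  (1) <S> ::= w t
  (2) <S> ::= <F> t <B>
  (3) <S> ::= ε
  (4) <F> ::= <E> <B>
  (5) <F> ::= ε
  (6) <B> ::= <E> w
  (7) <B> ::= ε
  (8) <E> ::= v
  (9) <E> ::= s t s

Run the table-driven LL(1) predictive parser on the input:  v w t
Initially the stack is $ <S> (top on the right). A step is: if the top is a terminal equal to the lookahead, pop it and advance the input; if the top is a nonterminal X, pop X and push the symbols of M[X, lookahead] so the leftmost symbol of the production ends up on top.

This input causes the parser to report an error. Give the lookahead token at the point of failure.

     Stack            Input    Action
  1  $ <S>            v w t $  expand <S> ::= <F> t <B>
  2  $ <B> t <F>      v w t $  expand <F> ::= <E> <B>
  3  $ <B> t <B> <E>  v w t $  expand <E> ::= v
  4  $ <B> t <B> v    v w t $  match v
  5  $ <B> t <B>      w t $    error: M[<B>, w] is empty

w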